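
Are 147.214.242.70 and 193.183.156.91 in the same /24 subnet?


Mask: 255.255.255.0
147.214.242.70 AND mask = 147.214.242.0
193.183.156.91 AND mask = 193.183.156.0
No, different subnets (147.214.242.0 vs 193.183.156.0)


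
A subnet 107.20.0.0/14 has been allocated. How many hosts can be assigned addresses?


Host bits = 32 - 14 = 18
Total addresses = 2^18 = 262144
Usable = total - 2 (network and broadcast)
Usable hosts: 262142


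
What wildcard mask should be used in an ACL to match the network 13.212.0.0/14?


Subnet mask: 255.252.0.0
Wildcard = 255.255.255.255 - subnet mask
255 - 255 = 0
255 - 252 = 3
255 - 0 = 255
255 - 0 = 255
Wildcard: 0.3.255.255


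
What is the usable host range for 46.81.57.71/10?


Network: 46.64.0.0
Broadcast: 46.127.255.255
First usable = network + 1
Last usable = broadcast - 1
Range: 46.64.0.1 to 46.127.255.254


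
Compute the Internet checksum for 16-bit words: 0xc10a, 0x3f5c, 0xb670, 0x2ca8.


Sum all words (with carry folding):
+ 0xc10a = 0xc10a
+ 0x3f5c = 0x0067
+ 0xb670 = 0xb6d7
+ 0x2ca8 = 0xe37f
One's complement: ~0xe37f
Checksum = 0x1c80


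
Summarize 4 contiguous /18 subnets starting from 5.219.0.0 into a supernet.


Original prefix: /18
Number of subnets: 4 = 2^2
New prefix = 18 - 2 = 16
Supernet: 5.219.0.0/16


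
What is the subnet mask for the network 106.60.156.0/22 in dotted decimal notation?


/22 means 22 network bits, 10 host bits
Binary: 11111111111111111111110000000000
Mask: 255.255.252.0


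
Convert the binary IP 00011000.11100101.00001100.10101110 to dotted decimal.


00011000 = 24
11100101 = 229
00001100 = 12
10101110 = 174
IP: 24.229.12.174


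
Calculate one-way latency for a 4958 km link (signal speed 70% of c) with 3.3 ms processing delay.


Speed = 0.7 * 3e5 km/s = 210000 km/s
Propagation delay = 4958 / 210000 = 0.0236 s = 23.6095 ms
Processing delay = 3.3 ms
Total one-way latency = 26.9095 ms


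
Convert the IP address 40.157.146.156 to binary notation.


40 = 00101000
157 = 10011101
146 = 10010010
156 = 10011100
Binary: 00101000.10011101.10010010.10011100


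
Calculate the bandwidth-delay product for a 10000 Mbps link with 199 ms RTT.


BDP = bandwidth * RTT
= 10000 Mbps * 199 ms
= 10000 * 1e6 * 199 / 1000 bits
= 1990000000 bits
= 248750000 bytes
= 242919.9219 KB
BDP = 1990000000 bits (248750000 bytes)


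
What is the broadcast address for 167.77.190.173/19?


Network: 167.77.160.0/19
Host bits = 13
Set all host bits to 1:
Broadcast: 167.77.191.255


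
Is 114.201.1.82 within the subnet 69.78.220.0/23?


Subnet network: 69.78.220.0
Test IP AND mask: 114.201.0.0
No, 114.201.1.82 is not in 69.78.220.0/23


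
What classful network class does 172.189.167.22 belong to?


First octet: 172
Binary: 10101100
10xxxxxx -> Class B (128-191)
Class B, default mask 255.255.0.0 (/16)


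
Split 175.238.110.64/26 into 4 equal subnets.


New prefix = 26 + 2 = 28
Each subnet has 16 addresses
  175.238.110.64/28
  175.238.110.80/28
  175.238.110.96/28
  175.238.110.112/28
Subnets: 175.238.110.64/28, 175.238.110.80/28, 175.238.110.96/28, 175.238.110.112/28


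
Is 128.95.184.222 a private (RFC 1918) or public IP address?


RFC 1918 private ranges:
  10.0.0.0/8 (10.0.0.0 - 10.255.255.255)
  172.16.0.0/12 (172.16.0.0 - 172.31.255.255)
  192.168.0.0/16 (192.168.0.0 - 192.168.255.255)
Public (not in any RFC 1918 range)


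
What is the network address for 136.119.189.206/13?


IP:   10001000.01110111.10111101.11001110
Mask: 11111111.11111000.00000000.00000000
AND operation:
Net:  10001000.01110000.00000000.00000000
Network: 136.112.0.0/13


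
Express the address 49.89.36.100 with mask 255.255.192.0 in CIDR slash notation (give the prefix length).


Binary: 11111111.11111111.11000000.00000000
Count leading 1s
Prefix: /18


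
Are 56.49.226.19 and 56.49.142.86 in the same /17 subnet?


Mask: 255.255.128.0
56.49.226.19 AND mask = 56.49.128.0
56.49.142.86 AND mask = 56.49.128.0
Yes, same subnet (56.49.128.0)


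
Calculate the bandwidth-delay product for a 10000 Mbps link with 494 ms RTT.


BDP = bandwidth * RTT
= 10000 Mbps * 494 ms
= 10000 * 1e6 * 494 / 1000 bits
= 4940000000 bits
= 617500000 bytes
= 603027.3438 KB
BDP = 4940000000 bits (617500000 bytes)


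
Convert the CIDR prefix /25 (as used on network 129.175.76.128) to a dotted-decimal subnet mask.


/25 means 25 network bits, 7 host bits
Binary: 11111111111111111111111110000000
Mask: 255.255.255.128


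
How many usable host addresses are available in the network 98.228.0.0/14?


Host bits = 32 - 14 = 18
Total addresses = 2^18 = 262144
Usable = total - 2 (network and broadcast)
Usable hosts: 262142


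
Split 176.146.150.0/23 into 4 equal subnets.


New prefix = 23 + 2 = 25
Each subnet has 128 addresses
  176.146.150.0/25
  176.146.150.128/25
  176.146.151.0/25
  176.146.151.128/25
Subnets: 176.146.150.0/25, 176.146.150.128/25, 176.146.151.0/25, 176.146.151.128/25


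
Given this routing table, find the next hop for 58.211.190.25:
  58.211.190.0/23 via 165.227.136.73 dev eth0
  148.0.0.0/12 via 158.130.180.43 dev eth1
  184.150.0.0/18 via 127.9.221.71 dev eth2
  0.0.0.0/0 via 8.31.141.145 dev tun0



Longest prefix match for 58.211.190.25:
  /23 58.211.190.0: MATCH
  /12 148.0.0.0: no
  /18 184.150.0.0: no
  /0 0.0.0.0: MATCH
Selected: next-hop 165.227.136.73 via eth0 (matched /23)


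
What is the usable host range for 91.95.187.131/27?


Network: 91.95.187.128
Broadcast: 91.95.187.159
First usable = network + 1
Last usable = broadcast - 1
Range: 91.95.187.129 to 91.95.187.158


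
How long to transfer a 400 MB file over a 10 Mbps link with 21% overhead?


Effective throughput = 10 * (1 - 21/100) = 7.9 Mbps
File size in Mb = 400 * 8 = 3200 Mb
Time = 3200 / 7.9
Time = 405.0633 seconds


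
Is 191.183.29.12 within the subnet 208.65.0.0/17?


Subnet network: 208.65.0.0
Test IP AND mask: 191.183.0.0
No, 191.183.29.12 is not in 208.65.0.0/17


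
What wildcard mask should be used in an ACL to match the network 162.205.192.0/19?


Subnet mask: 255.255.224.0
Wildcard = 255.255.255.255 - subnet mask
255 - 255 = 0
255 - 255 = 0
255 - 224 = 31
255 - 0 = 255
Wildcard: 0.0.31.255


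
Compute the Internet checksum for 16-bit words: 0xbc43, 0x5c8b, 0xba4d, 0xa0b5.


Sum all words (with carry folding):
+ 0xbc43 = 0xbc43
+ 0x5c8b = 0x18cf
+ 0xba4d = 0xd31c
+ 0xa0b5 = 0x73d2
One's complement: ~0x73d2
Checksum = 0x8c2d


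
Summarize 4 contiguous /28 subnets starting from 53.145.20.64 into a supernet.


Original prefix: /28
Number of subnets: 4 = 2^2
New prefix = 28 - 2 = 26
Supernet: 53.145.20.64/26


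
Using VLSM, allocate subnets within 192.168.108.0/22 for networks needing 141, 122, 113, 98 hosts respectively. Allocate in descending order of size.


141 hosts -> /24 (254 usable): 192.168.108.0/24
122 hosts -> /25 (126 usable): 192.168.109.0/25
113 hosts -> /25 (126 usable): 192.168.109.128/25
98 hosts -> /25 (126 usable): 192.168.110.0/25
Allocation: 192.168.108.0/24 (141 hosts, 254 usable); 192.168.109.0/25 (122 hosts, 126 usable); 192.168.109.128/25 (113 hosts, 126 usable); 192.168.110.0/25 (98 hosts, 126 usable)


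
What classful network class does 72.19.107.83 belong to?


First octet: 72
Binary: 01001000
0xxxxxxx -> Class A (1-126)
Class A, default mask 255.0.0.0 (/8)


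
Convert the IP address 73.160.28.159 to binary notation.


73 = 01001001
160 = 10100000
28 = 00011100
159 = 10011111
Binary: 01001001.10100000.00011100.10011111


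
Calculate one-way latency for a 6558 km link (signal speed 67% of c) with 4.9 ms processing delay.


Speed = 0.67 * 3e5 km/s = 201000 km/s
Propagation delay = 6558 / 201000 = 0.0326 s = 32.6269 ms
Processing delay = 4.9 ms
Total one-way latency = 37.5269 ms


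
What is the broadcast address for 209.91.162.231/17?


Network: 209.91.128.0/17
Host bits = 15
Set all host bits to 1:
Broadcast: 209.91.255.255


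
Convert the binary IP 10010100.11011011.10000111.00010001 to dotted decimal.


10010100 = 148
11011011 = 219
10000111 = 135
00010001 = 17
IP: 148.219.135.17


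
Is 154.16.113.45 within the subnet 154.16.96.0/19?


Subnet network: 154.16.96.0
Test IP AND mask: 154.16.96.0
Yes, 154.16.113.45 is in 154.16.96.0/19


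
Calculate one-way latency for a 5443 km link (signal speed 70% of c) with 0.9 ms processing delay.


Speed = 0.7 * 3e5 km/s = 210000 km/s
Propagation delay = 5443 / 210000 = 0.0259 s = 25.919 ms
Processing delay = 0.9 ms
Total one-way latency = 26.819 ms


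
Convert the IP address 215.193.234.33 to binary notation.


215 = 11010111
193 = 11000001
234 = 11101010
33 = 00100001
Binary: 11010111.11000001.11101010.00100001


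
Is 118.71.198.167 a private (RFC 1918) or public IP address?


RFC 1918 private ranges:
  10.0.0.0/8 (10.0.0.0 - 10.255.255.255)
  172.16.0.0/12 (172.16.0.0 - 172.31.255.255)
  192.168.0.0/16 (192.168.0.0 - 192.168.255.255)
Public (not in any RFC 1918 range)


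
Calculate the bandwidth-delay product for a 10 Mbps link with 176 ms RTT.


BDP = bandwidth * RTT
= 10 Mbps * 176 ms
= 10 * 1e6 * 176 / 1000 bits
= 1760000 bits
= 220000 bytes
= 214.8438 KB
BDP = 1760000 bits (220000 bytes)


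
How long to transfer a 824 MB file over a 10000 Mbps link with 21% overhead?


Effective throughput = 10000 * (1 - 21/100) = 7900 Mbps
File size in Mb = 824 * 8 = 6592 Mb
Time = 6592 / 7900
Time = 0.8344 seconds


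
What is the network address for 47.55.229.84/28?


IP:   00101111.00110111.11100101.01010100
Mask: 11111111.11111111.11111111.11110000
AND operation:
Net:  00101111.00110111.11100101.01010000
Network: 47.55.229.80/28


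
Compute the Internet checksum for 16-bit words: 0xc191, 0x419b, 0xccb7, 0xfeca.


Sum all words (with carry folding):
+ 0xc191 = 0xc191
+ 0x419b = 0x032d
+ 0xccb7 = 0xcfe4
+ 0xfeca = 0xceaf
One's complement: ~0xceaf
Checksum = 0x3150


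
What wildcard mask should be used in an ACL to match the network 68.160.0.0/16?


Subnet mask: 255.255.0.0
Wildcard = 255.255.255.255 - subnet mask
255 - 255 = 0
255 - 255 = 0
255 - 0 = 255
255 - 0 = 255
Wildcard: 0.0.255.255


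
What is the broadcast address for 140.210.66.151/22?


Network: 140.210.64.0/22
Host bits = 10
Set all host bits to 1:
Broadcast: 140.210.67.255


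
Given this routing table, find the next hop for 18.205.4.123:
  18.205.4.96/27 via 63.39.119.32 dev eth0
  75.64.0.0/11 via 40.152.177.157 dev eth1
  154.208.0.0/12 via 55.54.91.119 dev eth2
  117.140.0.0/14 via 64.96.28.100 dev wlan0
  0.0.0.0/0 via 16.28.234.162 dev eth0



Longest prefix match for 18.205.4.123:
  /27 18.205.4.96: MATCH
  /11 75.64.0.0: no
  /12 154.208.0.0: no
  /14 117.140.0.0: no
  /0 0.0.0.0: MATCH
Selected: next-hop 63.39.119.32 via eth0 (matched /27)


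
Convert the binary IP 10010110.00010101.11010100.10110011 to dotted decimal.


10010110 = 150
00010101 = 21
11010100 = 212
10110011 = 179
IP: 150.21.212.179


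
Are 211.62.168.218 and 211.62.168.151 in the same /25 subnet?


Mask: 255.255.255.128
211.62.168.218 AND mask = 211.62.168.128
211.62.168.151 AND mask = 211.62.168.128
Yes, same subnet (211.62.168.128)


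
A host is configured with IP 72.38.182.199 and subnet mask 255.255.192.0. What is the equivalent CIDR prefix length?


Binary: 11111111.11111111.11000000.00000000
Count leading 1s
Prefix: /18


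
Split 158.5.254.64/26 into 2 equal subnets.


New prefix = 26 + 1 = 27
Each subnet has 32 addresses
  158.5.254.64/27
  158.5.254.96/27
Subnets: 158.5.254.64/27, 158.5.254.96/27


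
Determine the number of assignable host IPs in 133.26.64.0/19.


Host bits = 32 - 19 = 13
Total addresses = 2^13 = 8192
Usable = total - 2 (network and broadcast)
Usable hosts: 8190


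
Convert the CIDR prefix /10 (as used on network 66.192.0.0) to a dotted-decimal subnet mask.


/10 means 10 network bits, 22 host bits
Binary: 11111111110000000000000000000000
Mask: 255.192.0.0


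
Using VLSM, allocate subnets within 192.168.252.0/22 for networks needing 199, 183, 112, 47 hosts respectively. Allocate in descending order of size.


199 hosts -> /24 (254 usable): 192.168.252.0/24
183 hosts -> /24 (254 usable): 192.168.253.0/24
112 hosts -> /25 (126 usable): 192.168.254.0/25
47 hosts -> /26 (62 usable): 192.168.254.128/26
Allocation: 192.168.252.0/24 (199 hosts, 254 usable); 192.168.253.0/24 (183 hosts, 254 usable); 192.168.254.0/25 (112 hosts, 126 usable); 192.168.254.128/26 (47 hosts, 62 usable)


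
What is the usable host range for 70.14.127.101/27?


Network: 70.14.127.96
Broadcast: 70.14.127.127
First usable = network + 1
Last usable = broadcast - 1
Range: 70.14.127.97 to 70.14.127.126


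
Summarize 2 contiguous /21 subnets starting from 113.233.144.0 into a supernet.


Original prefix: /21
Number of subnets: 2 = 2^1
New prefix = 21 - 1 = 20
Supernet: 113.233.144.0/20


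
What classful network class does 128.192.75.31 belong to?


First octet: 128
Binary: 10000000
10xxxxxx -> Class B (128-191)
Class B, default mask 255.255.0.0 (/16)


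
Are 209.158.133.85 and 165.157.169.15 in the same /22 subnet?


Mask: 255.255.252.0
209.158.133.85 AND mask = 209.158.132.0
165.157.169.15 AND mask = 165.157.168.0
No, different subnets (209.158.132.0 vs 165.157.168.0)


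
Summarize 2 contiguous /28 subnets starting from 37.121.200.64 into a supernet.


Original prefix: /28
Number of subnets: 2 = 2^1
New prefix = 28 - 1 = 27
Supernet: 37.121.200.64/27


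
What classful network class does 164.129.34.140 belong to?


First octet: 164
Binary: 10100100
10xxxxxx -> Class B (128-191)
Class B, default mask 255.255.0.0 (/16)


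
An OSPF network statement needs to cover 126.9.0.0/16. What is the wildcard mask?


Subnet mask: 255.255.0.0
Wildcard = 255.255.255.255 - subnet mask
255 - 255 = 0
255 - 255 = 0
255 - 0 = 255
255 - 0 = 255
Wildcard: 0.0.255.255


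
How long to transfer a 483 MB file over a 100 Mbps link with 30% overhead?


Effective throughput = 100 * (1 - 30/100) = 70 Mbps
File size in Mb = 483 * 8 = 3864 Mb
Time = 3864 / 70
Time = 55.2 seconds


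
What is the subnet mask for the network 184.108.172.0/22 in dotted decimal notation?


/22 means 22 network bits, 10 host bits
Binary: 11111111111111111111110000000000
Mask: 255.255.252.0


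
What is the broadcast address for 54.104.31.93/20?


Network: 54.104.16.0/20
Host bits = 12
Set all host bits to 1:
Broadcast: 54.104.31.255


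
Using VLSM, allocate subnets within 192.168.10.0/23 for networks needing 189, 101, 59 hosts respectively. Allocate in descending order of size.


189 hosts -> /24 (254 usable): 192.168.10.0/24
101 hosts -> /25 (126 usable): 192.168.11.0/25
59 hosts -> /26 (62 usable): 192.168.11.128/26
Allocation: 192.168.10.0/24 (189 hosts, 254 usable); 192.168.11.0/25 (101 hosts, 126 usable); 192.168.11.128/26 (59 hosts, 62 usable)


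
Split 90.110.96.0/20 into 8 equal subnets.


New prefix = 20 + 3 = 23
Each subnet has 512 addresses
  90.110.96.0/23
  90.110.98.0/23
  90.110.100.0/23
  90.110.102.0/23
  90.110.104.0/23
  90.110.106.0/23
  90.110.108.0/23
  90.110.110.0/23
Subnets: 90.110.96.0/23, 90.110.98.0/23, 90.110.100.0/23, 90.110.102.0/23, 90.110.104.0/23, 90.110.106.0/23, 90.110.108.0/23, 90.110.110.0/23


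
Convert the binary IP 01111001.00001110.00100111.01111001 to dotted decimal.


01111001 = 121
00001110 = 14
00100111 = 39
01111001 = 121
IP: 121.14.39.121


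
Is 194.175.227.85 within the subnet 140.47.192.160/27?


Subnet network: 140.47.192.160
Test IP AND mask: 194.175.227.64
No, 194.175.227.85 is not in 140.47.192.160/27


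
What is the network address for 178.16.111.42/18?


IP:   10110010.00010000.01101111.00101010
Mask: 11111111.11111111.11000000.00000000
AND operation:
Net:  10110010.00010000.01000000.00000000
Network: 178.16.64.0/18


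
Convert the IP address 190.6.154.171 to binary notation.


190 = 10111110
6 = 00000110
154 = 10011010
171 = 10101011
Binary: 10111110.00000110.10011010.10101011


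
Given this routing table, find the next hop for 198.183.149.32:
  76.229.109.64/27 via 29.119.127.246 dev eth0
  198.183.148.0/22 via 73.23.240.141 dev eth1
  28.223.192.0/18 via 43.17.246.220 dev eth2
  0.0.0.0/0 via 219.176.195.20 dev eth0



Longest prefix match for 198.183.149.32:
  /27 76.229.109.64: no
  /22 198.183.148.0: MATCH
  /18 28.223.192.0: no
  /0 0.0.0.0: MATCH
Selected: next-hop 73.23.240.141 via eth1 (matched /22)


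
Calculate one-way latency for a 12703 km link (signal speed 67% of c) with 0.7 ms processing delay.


Speed = 0.67 * 3e5 km/s = 201000 km/s
Propagation delay = 12703 / 201000 = 0.0632 s = 63.199 ms
Processing delay = 0.7 ms
Total one-way latency = 63.899 ms


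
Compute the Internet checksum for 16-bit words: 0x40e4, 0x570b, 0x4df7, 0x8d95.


Sum all words (with carry folding):
+ 0x40e4 = 0x40e4
+ 0x570b = 0x97ef
+ 0x4df7 = 0xe5e6
+ 0x8d95 = 0x737c
One's complement: ~0x737c
Checksum = 0x8c83


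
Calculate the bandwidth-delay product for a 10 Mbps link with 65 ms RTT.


BDP = bandwidth * RTT
= 10 Mbps * 65 ms
= 10 * 1e6 * 65 / 1000 bits
= 650000 bits
= 81250 bytes
= 79.3457 KB
BDP = 650000 bits (81250 bytes)


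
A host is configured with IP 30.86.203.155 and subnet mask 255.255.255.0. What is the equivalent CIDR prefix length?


Binary: 11111111.11111111.11111111.00000000
Count leading 1s
Prefix: /24


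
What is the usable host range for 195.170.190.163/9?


Network: 195.128.0.0
Broadcast: 195.255.255.255
First usable = network + 1
Last usable = broadcast - 1
Range: 195.128.0.1 to 195.255.255.254


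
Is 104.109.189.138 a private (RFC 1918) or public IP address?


RFC 1918 private ranges:
  10.0.0.0/8 (10.0.0.0 - 10.255.255.255)
  172.16.0.0/12 (172.16.0.0 - 172.31.255.255)
  192.168.0.0/16 (192.168.0.0 - 192.168.255.255)
Public (not in any RFC 1918 range)


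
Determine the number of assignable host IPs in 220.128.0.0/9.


Host bits = 32 - 9 = 23
Total addresses = 2^23 = 8388608
Usable = total - 2 (network and broadcast)
Usable hosts: 8388606


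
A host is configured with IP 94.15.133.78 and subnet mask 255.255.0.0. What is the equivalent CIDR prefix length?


Binary: 11111111.11111111.00000000.00000000
Count leading 1s
Prefix: /16


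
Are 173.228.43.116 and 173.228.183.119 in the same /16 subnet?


Mask: 255.255.0.0
173.228.43.116 AND mask = 173.228.0.0
173.228.183.119 AND mask = 173.228.0.0
Yes, same subnet (173.228.0.0)


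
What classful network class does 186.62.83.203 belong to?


First octet: 186
Binary: 10111010
10xxxxxx -> Class B (128-191)
Class B, default mask 255.255.0.0 (/16)


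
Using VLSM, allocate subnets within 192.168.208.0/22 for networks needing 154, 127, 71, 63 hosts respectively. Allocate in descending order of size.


154 hosts -> /24 (254 usable): 192.168.208.0/24
127 hosts -> /24 (254 usable): 192.168.209.0/24
71 hosts -> /25 (126 usable): 192.168.210.0/25
63 hosts -> /25 (126 usable): 192.168.210.128/25
Allocation: 192.168.208.0/24 (154 hosts, 254 usable); 192.168.209.0/24 (127 hosts, 254 usable); 192.168.210.0/25 (71 hosts, 126 usable); 192.168.210.128/25 (63 hosts, 126 usable)


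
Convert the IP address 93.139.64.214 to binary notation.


93 = 01011101
139 = 10001011
64 = 01000000
214 = 11010110
Binary: 01011101.10001011.01000000.11010110


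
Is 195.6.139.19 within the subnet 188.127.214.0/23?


Subnet network: 188.127.214.0
Test IP AND mask: 195.6.138.0
No, 195.6.139.19 is not in 188.127.214.0/23


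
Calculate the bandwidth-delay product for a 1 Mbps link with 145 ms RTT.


BDP = bandwidth * RTT
= 1 Mbps * 145 ms
= 1 * 1e6 * 145 / 1000 bits
= 145000 bits
= 18125 bytes
= 17.7002 KB
BDP = 145000 bits (18125 bytes)


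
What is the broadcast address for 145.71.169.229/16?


Network: 145.71.0.0/16
Host bits = 16
Set all host bits to 1:
Broadcast: 145.71.255.255


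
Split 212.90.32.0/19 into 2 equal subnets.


New prefix = 19 + 1 = 20
Each subnet has 4096 addresses
  212.90.32.0/20
  212.90.48.0/20
Subnets: 212.90.32.0/20, 212.90.48.0/20


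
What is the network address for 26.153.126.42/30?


IP:   00011010.10011001.01111110.00101010
Mask: 11111111.11111111.11111111.11111100
AND operation:
Net:  00011010.10011001.01111110.00101000
Network: 26.153.126.40/30


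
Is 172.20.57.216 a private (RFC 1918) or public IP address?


RFC 1918 private ranges:
  10.0.0.0/8 (10.0.0.0 - 10.255.255.255)
  172.16.0.0/12 (172.16.0.0 - 172.31.255.255)
  192.168.0.0/16 (192.168.0.0 - 192.168.255.255)
Private (in 172.16.0.0/12)


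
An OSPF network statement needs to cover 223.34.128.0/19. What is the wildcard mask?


Subnet mask: 255.255.224.0
Wildcard = 255.255.255.255 - subnet mask
255 - 255 = 0
255 - 255 = 0
255 - 224 = 31
255 - 0 = 255
Wildcard: 0.0.31.255


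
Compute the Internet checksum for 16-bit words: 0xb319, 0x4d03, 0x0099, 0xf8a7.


Sum all words (with carry folding):
+ 0xb319 = 0xb319
+ 0x4d03 = 0x001d
+ 0x0099 = 0x00b6
+ 0xf8a7 = 0xf95d
One's complement: ~0xf95d
Checksum = 0x06a2


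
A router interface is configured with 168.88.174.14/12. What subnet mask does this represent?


/12 means 12 network bits, 20 host bits
Binary: 11111111111100000000000000000000
Mask: 255.240.0.0


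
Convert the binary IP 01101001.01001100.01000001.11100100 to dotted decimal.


01101001 = 105
01001100 = 76
01000001 = 65
11100100 = 228
IP: 105.76.65.228


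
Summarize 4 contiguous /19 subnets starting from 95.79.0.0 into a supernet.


Original prefix: /19
Number of subnets: 4 = 2^2
New prefix = 19 - 2 = 17
Supernet: 95.79.0.0/17


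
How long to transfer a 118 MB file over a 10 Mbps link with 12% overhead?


Effective throughput = 10 * (1 - 12/100) = 8.8 Mbps
File size in Mb = 118 * 8 = 944 Mb
Time = 944 / 8.8
Time = 107.2727 seconds


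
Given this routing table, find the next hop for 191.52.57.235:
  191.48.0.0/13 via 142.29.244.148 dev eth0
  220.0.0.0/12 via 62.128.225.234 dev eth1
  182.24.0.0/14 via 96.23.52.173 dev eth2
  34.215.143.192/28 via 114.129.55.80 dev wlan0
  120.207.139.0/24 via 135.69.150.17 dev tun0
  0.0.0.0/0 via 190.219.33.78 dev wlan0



Longest prefix match for 191.52.57.235:
  /13 191.48.0.0: MATCH
  /12 220.0.0.0: no
  /14 182.24.0.0: no
  /28 34.215.143.192: no
  /24 120.207.139.0: no
  /0 0.0.0.0: MATCH
Selected: next-hop 142.29.244.148 via eth0 (matched /13)


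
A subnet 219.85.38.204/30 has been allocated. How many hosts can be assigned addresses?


Host bits = 32 - 30 = 2
Total addresses = 2^2 = 4
Usable = total - 2 (network and broadcast)
Usable hosts: 2


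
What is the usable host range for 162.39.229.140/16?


Network: 162.39.0.0
Broadcast: 162.39.255.255
First usable = network + 1
Last usable = broadcast - 1
Range: 162.39.0.1 to 162.39.255.254


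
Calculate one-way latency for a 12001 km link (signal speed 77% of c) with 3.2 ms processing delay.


Speed = 0.77 * 3e5 km/s = 231000 km/s
Propagation delay = 12001 / 231000 = 0.052 s = 51.9524 ms
Processing delay = 3.2 ms
Total one-way latency = 55.1524 ms


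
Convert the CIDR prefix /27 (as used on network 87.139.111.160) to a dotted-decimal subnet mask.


/27 means 27 network bits, 5 host bits
Binary: 11111111111111111111111111100000
Mask: 255.255.255.224


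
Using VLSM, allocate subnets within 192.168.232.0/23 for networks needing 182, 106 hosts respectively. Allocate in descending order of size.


182 hosts -> /24 (254 usable): 192.168.232.0/24
106 hosts -> /25 (126 usable): 192.168.233.0/25
Allocation: 192.168.232.0/24 (182 hosts, 254 usable); 192.168.233.0/25 (106 hosts, 126 usable)


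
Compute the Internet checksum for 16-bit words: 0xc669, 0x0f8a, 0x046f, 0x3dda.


Sum all words (with carry folding):
+ 0xc669 = 0xc669
+ 0x0f8a = 0xd5f3
+ 0x046f = 0xda62
+ 0x3dda = 0x183d
One's complement: ~0x183d
Checksum = 0xe7c2


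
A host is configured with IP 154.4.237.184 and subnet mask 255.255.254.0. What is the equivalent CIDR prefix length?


Binary: 11111111.11111111.11111110.00000000
Count leading 1s
Prefix: /23


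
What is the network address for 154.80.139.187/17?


IP:   10011010.01010000.10001011.10111011
Mask: 11111111.11111111.10000000.00000000
AND operation:
Net:  10011010.01010000.10000000.00000000
Network: 154.80.128.0/17


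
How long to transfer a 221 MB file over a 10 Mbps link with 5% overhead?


Effective throughput = 10 * (1 - 5/100) = 9.5 Mbps
File size in Mb = 221 * 8 = 1768 Mb
Time = 1768 / 9.5
Time = 186.1053 seconds


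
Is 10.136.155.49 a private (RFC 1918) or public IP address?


RFC 1918 private ranges:
  10.0.0.0/8 (10.0.0.0 - 10.255.255.255)
  172.16.0.0/12 (172.16.0.0 - 172.31.255.255)
  192.168.0.0/16 (192.168.0.0 - 192.168.255.255)
Private (in 10.0.0.0/8)


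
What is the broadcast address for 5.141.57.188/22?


Network: 5.141.56.0/22
Host bits = 10
Set all host bits to 1:
Broadcast: 5.141.59.255


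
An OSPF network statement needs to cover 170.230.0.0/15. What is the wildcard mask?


Subnet mask: 255.254.0.0
Wildcard = 255.255.255.255 - subnet mask
255 - 255 = 0
255 - 254 = 1
255 - 0 = 255
255 - 0 = 255
Wildcard: 0.1.255.255


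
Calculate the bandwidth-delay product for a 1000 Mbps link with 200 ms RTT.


BDP = bandwidth * RTT
= 1000 Mbps * 200 ms
= 1000 * 1e6 * 200 / 1000 bits
= 200000000 bits
= 25000000 bytes
= 24414.0625 KB
BDP = 200000000 bits (25000000 bytes)


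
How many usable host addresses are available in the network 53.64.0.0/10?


Host bits = 32 - 10 = 22
Total addresses = 2^22 = 4194304
Usable = total - 2 (network and broadcast)
Usable hosts: 4194302


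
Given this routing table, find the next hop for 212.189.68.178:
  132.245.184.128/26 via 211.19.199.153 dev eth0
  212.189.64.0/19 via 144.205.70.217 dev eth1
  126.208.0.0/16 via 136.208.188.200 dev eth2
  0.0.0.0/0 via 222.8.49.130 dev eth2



Longest prefix match for 212.189.68.178:
  /26 132.245.184.128: no
  /19 212.189.64.0: MATCH
  /16 126.208.0.0: no
  /0 0.0.0.0: MATCH
Selected: next-hop 144.205.70.217 via eth1 (matched /19)


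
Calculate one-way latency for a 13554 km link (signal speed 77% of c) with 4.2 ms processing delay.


Speed = 0.77 * 3e5 km/s = 231000 km/s
Propagation delay = 13554 / 231000 = 0.0587 s = 58.6753 ms
Processing delay = 4.2 ms
Total one-way latency = 62.8753 ms


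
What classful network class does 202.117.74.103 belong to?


First octet: 202
Binary: 11001010
110xxxxx -> Class C (192-223)
Class C, default mask 255.255.255.0 (/24)


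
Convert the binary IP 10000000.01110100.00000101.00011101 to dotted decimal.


10000000 = 128
01110100 = 116
00000101 = 5
00011101 = 29
IP: 128.116.5.29


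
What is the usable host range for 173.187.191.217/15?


Network: 173.186.0.0
Broadcast: 173.187.255.255
First usable = network + 1
Last usable = broadcast - 1
Range: 173.186.0.1 to 173.187.255.254


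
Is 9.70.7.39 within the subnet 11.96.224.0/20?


Subnet network: 11.96.224.0
Test IP AND mask: 9.70.0.0
No, 9.70.7.39 is not in 11.96.224.0/20


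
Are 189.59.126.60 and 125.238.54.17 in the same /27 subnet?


Mask: 255.255.255.224
189.59.126.60 AND mask = 189.59.126.32
125.238.54.17 AND mask = 125.238.54.0
No, different subnets (189.59.126.32 vs 125.238.54.0)


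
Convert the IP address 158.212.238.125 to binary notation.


158 = 10011110
212 = 11010100
238 = 11101110
125 = 01111101
Binary: 10011110.11010100.11101110.01111101


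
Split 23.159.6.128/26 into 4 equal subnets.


New prefix = 26 + 2 = 28
Each subnet has 16 addresses
  23.159.6.128/28
  23.159.6.144/28
  23.159.6.160/28
  23.159.6.176/28
Subnets: 23.159.6.128/28, 23.159.6.144/28, 23.159.6.160/28, 23.159.6.176/28


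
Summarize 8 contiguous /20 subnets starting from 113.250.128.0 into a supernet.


Original prefix: /20
Number of subnets: 8 = 2^3
New prefix = 20 - 3 = 17
Supernet: 113.250.128.0/17


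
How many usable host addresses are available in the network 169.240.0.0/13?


Host bits = 32 - 13 = 19
Total addresses = 2^19 = 524288
Usable = total - 2 (network and broadcast)
Usable hosts: 524286


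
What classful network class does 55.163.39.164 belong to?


First octet: 55
Binary: 00110111
0xxxxxxx -> Class A (1-126)
Class A, default mask 255.0.0.0 (/8)


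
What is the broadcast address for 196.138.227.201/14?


Network: 196.136.0.0/14
Host bits = 18
Set all host bits to 1:
Broadcast: 196.139.255.255


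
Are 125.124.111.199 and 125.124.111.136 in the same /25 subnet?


Mask: 255.255.255.128
125.124.111.199 AND mask = 125.124.111.128
125.124.111.136 AND mask = 125.124.111.128
Yes, same subnet (125.124.111.128)


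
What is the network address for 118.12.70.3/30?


IP:   01110110.00001100.01000110.00000011
Mask: 11111111.11111111.11111111.11111100
AND operation:
Net:  01110110.00001100.01000110.00000000
Network: 118.12.70.0/30


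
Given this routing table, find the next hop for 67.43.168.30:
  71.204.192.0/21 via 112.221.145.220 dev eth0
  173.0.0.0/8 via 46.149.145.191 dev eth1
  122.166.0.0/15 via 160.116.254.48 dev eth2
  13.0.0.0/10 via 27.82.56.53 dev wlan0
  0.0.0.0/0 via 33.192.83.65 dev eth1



Longest prefix match for 67.43.168.30:
  /21 71.204.192.0: no
  /8 173.0.0.0: no
  /15 122.166.0.0: no
  /10 13.0.0.0: no
  /0 0.0.0.0: MATCH
Selected: next-hop 33.192.83.65 via eth1 (matched /0)


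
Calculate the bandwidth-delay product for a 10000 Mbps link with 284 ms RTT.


BDP = bandwidth * RTT
= 10000 Mbps * 284 ms
= 10000 * 1e6 * 284 / 1000 bits
= 2840000000 bits
= 355000000 bytes
= 346679.6875 KB
BDP = 2840000000 bits (355000000 bytes)


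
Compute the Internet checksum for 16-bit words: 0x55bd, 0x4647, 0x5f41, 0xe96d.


Sum all words (with carry folding):
+ 0x55bd = 0x55bd
+ 0x4647 = 0x9c04
+ 0x5f41 = 0xfb45
+ 0xe96d = 0xe4b3
One's complement: ~0xe4b3
Checksum = 0x1b4c


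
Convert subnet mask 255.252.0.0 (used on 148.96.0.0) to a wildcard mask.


Subnet mask: 255.252.0.0
Wildcard = 255.255.255.255 - subnet mask
255 - 255 = 0
255 - 252 = 3
255 - 0 = 255
255 - 0 = 255
Wildcard: 0.3.255.255


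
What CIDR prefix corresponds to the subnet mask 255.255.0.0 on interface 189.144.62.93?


Binary: 11111111.11111111.00000000.00000000
Count leading 1s
Prefix: /16


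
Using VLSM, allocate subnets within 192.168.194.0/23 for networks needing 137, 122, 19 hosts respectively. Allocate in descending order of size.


137 hosts -> /24 (254 usable): 192.168.194.0/24
122 hosts -> /25 (126 usable): 192.168.195.0/25
19 hosts -> /27 (30 usable): 192.168.195.128/27
Allocation: 192.168.194.0/24 (137 hosts, 254 usable); 192.168.195.0/25 (122 hosts, 126 usable); 192.168.195.128/27 (19 hosts, 30 usable)


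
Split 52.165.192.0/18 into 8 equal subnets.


New prefix = 18 + 3 = 21
Each subnet has 2048 addresses
  52.165.192.0/21
  52.165.200.0/21
  52.165.208.0/21
  52.165.216.0/21
  52.165.224.0/21
  52.165.232.0/21
  52.165.240.0/21
  52.165.248.0/21
Subnets: 52.165.192.0/21, 52.165.200.0/21, 52.165.208.0/21, 52.165.216.0/21, 52.165.224.0/21, 52.165.232.0/21, 52.165.240.0/21, 52.165.248.0/21


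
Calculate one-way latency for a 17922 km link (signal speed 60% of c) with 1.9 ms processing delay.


Speed = 0.6 * 3e5 km/s = 180000 km/s
Propagation delay = 17922 / 180000 = 0.0996 s = 99.5667 ms
Processing delay = 1.9 ms
Total one-way latency = 101.4667 ms


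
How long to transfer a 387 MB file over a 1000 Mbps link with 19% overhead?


Effective throughput = 1000 * (1 - 19/100) = 810 Mbps
File size in Mb = 387 * 8 = 3096 Mb
Time = 3096 / 810
Time = 3.8222 seconds


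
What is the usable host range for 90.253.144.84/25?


Network: 90.253.144.0
Broadcast: 90.253.144.127
First usable = network + 1
Last usable = broadcast - 1
Range: 90.253.144.1 to 90.253.144.126


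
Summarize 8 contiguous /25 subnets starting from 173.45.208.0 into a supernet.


Original prefix: /25
Number of subnets: 8 = 2^3
New prefix = 25 - 3 = 22
Supernet: 173.45.208.0/22


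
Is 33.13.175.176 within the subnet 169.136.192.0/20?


Subnet network: 169.136.192.0
Test IP AND mask: 33.13.160.0
No, 33.13.175.176 is not in 169.136.192.0/20


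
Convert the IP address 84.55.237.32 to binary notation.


84 = 01010100
55 = 00110111
237 = 11101101
32 = 00100000
Binary: 01010100.00110111.11101101.00100000


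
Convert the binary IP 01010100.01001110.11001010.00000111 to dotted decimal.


01010100 = 84
01001110 = 78
11001010 = 202
00000111 = 7
IP: 84.78.202.7


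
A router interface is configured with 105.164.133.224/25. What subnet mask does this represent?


/25 means 25 network bits, 7 host bits
Binary: 11111111111111111111111110000000
Mask: 255.255.255.128


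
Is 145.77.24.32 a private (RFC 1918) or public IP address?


RFC 1918 private ranges:
  10.0.0.0/8 (10.0.0.0 - 10.255.255.255)
  172.16.0.0/12 (172.16.0.0 - 172.31.255.255)
  192.168.0.0/16 (192.168.0.0 - 192.168.255.255)
Public (not in any RFC 1918 range)


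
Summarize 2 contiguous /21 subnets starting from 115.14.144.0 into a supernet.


Original prefix: /21
Number of subnets: 2 = 2^1
New prefix = 21 - 1 = 20
Supernet: 115.14.144.0/20


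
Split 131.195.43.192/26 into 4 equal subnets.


New prefix = 26 + 2 = 28
Each subnet has 16 addresses
  131.195.43.192/28
  131.195.43.208/28
  131.195.43.224/28
  131.195.43.240/28
Subnets: 131.195.43.192/28, 131.195.43.208/28, 131.195.43.224/28, 131.195.43.240/28


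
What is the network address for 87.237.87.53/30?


IP:   01010111.11101101.01010111.00110101
Mask: 11111111.11111111.11111111.11111100
AND operation:
Net:  01010111.11101101.01010111.00110100
Network: 87.237.87.52/30


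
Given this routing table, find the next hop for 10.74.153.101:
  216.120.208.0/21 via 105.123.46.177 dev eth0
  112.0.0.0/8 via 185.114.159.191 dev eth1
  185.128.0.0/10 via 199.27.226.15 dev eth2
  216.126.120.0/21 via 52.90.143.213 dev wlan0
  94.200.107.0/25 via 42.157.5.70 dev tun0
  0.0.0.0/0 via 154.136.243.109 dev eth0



Longest prefix match for 10.74.153.101:
  /21 216.120.208.0: no
  /8 112.0.0.0: no
  /10 185.128.0.0: no
  /21 216.126.120.0: no
  /25 94.200.107.0: no
  /0 0.0.0.0: MATCH
Selected: next-hop 154.136.243.109 via eth0 (matched /0)


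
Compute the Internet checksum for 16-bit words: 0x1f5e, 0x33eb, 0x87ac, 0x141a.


Sum all words (with carry folding):
+ 0x1f5e = 0x1f5e
+ 0x33eb = 0x5349
+ 0x87ac = 0xdaf5
+ 0x141a = 0xef0f
One's complement: ~0xef0f
Checksum = 0x10f0


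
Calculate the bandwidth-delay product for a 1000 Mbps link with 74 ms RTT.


BDP = bandwidth * RTT
= 1000 Mbps * 74 ms
= 1000 * 1e6 * 74 / 1000 bits
= 74000000 bits
= 9250000 bytes
= 9033.2031 KB
BDP = 74000000 bits (9250000 bytes)


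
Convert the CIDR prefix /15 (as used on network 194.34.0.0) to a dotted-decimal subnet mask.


/15 means 15 network bits, 17 host bits
Binary: 11111111111111100000000000000000
Mask: 255.254.0.0


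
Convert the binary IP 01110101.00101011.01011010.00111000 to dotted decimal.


01110101 = 117
00101011 = 43
01011010 = 90
00111000 = 56
IP: 117.43.90.56


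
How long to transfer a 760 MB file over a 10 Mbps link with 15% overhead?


Effective throughput = 10 * (1 - 15/100) = 8.5 Mbps
File size in Mb = 760 * 8 = 6080 Mb
Time = 6080 / 8.5
Time = 715.2941 seconds


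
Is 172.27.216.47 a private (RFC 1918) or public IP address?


RFC 1918 private ranges:
  10.0.0.0/8 (10.0.0.0 - 10.255.255.255)
  172.16.0.0/12 (172.16.0.0 - 172.31.255.255)
  192.168.0.0/16 (192.168.0.0 - 192.168.255.255)
Private (in 172.16.0.0/12)


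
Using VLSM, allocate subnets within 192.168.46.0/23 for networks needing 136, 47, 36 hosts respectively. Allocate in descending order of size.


136 hosts -> /24 (254 usable): 192.168.46.0/24
47 hosts -> /26 (62 usable): 192.168.47.0/26
36 hosts -> /26 (62 usable): 192.168.47.64/26
Allocation: 192.168.46.0/24 (136 hosts, 254 usable); 192.168.47.0/26 (47 hosts, 62 usable); 192.168.47.64/26 (36 hosts, 62 usable)


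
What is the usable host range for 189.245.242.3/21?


Network: 189.245.240.0
Broadcast: 189.245.247.255
First usable = network + 1
Last usable = broadcast - 1
Range: 189.245.240.1 to 189.245.247.254


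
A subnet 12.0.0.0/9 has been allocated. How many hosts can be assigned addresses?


Host bits = 32 - 9 = 23
Total addresses = 2^23 = 8388608
Usable = total - 2 (network and broadcast)
Usable hosts: 8388606


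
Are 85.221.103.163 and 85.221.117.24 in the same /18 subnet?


Mask: 255.255.192.0
85.221.103.163 AND mask = 85.221.64.0
85.221.117.24 AND mask = 85.221.64.0
Yes, same subnet (85.221.64.0)


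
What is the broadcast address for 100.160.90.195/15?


Network: 100.160.0.0/15
Host bits = 17
Set all host bits to 1:
Broadcast: 100.161.255.255


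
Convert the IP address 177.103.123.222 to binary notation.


177 = 10110001
103 = 01100111
123 = 01111011
222 = 11011110
Binary: 10110001.01100111.01111011.11011110


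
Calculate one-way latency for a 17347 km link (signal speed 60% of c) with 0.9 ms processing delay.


Speed = 0.6 * 3e5 km/s = 180000 km/s
Propagation delay = 17347 / 180000 = 0.0964 s = 96.3722 ms
Processing delay = 0.9 ms
Total one-way latency = 97.2722 ms


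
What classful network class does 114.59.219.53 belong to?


First octet: 114
Binary: 01110010
0xxxxxxx -> Class A (1-126)
Class A, default mask 255.0.0.0 (/8)


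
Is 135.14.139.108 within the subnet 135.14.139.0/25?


Subnet network: 135.14.139.0
Test IP AND mask: 135.14.139.0
Yes, 135.14.139.108 is in 135.14.139.0/25


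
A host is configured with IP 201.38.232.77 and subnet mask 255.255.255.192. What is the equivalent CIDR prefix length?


Binary: 11111111.11111111.11111111.11000000
Count leading 1s
Prefix: /26


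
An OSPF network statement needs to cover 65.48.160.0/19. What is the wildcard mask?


Subnet mask: 255.255.224.0
Wildcard = 255.255.255.255 - subnet mask
255 - 255 = 0
255 - 255 = 0
255 - 224 = 31
255 - 0 = 255
Wildcard: 0.0.31.255


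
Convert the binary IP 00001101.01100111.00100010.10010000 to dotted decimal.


00001101 = 13
01100111 = 103
00100010 = 34
10010000 = 144
IP: 13.103.34.144


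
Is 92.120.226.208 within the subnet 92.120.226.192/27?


Subnet network: 92.120.226.192
Test IP AND mask: 92.120.226.192
Yes, 92.120.226.208 is in 92.120.226.192/27


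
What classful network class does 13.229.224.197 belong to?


First octet: 13
Binary: 00001101
0xxxxxxx -> Class A (1-126)
Class A, default mask 255.0.0.0 (/8)


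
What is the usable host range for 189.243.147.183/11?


Network: 189.224.0.0
Broadcast: 189.255.255.255
First usable = network + 1
Last usable = broadcast - 1
Range: 189.224.0.1 to 189.255.255.254


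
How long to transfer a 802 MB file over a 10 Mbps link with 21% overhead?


Effective throughput = 10 * (1 - 21/100) = 7.9 Mbps
File size in Mb = 802 * 8 = 6416 Mb
Time = 6416 / 7.9
Time = 812.1519 seconds


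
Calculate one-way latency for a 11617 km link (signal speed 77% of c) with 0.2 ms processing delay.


Speed = 0.77 * 3e5 km/s = 231000 km/s
Propagation delay = 11617 / 231000 = 0.0503 s = 50.29 ms
Processing delay = 0.2 ms
Total one-way latency = 50.49 ms


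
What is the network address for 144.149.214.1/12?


IP:   10010000.10010101.11010110.00000001
Mask: 11111111.11110000.00000000.00000000
AND operation:
Net:  10010000.10010000.00000000.00000000
Network: 144.144.0.0/12


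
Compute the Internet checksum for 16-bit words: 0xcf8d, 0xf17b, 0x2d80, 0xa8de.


Sum all words (with carry folding):
+ 0xcf8d = 0xcf8d
+ 0xf17b = 0xc109
+ 0x2d80 = 0xee89
+ 0xa8de = 0x9768
One's complement: ~0x9768
Checksum = 0x6897
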